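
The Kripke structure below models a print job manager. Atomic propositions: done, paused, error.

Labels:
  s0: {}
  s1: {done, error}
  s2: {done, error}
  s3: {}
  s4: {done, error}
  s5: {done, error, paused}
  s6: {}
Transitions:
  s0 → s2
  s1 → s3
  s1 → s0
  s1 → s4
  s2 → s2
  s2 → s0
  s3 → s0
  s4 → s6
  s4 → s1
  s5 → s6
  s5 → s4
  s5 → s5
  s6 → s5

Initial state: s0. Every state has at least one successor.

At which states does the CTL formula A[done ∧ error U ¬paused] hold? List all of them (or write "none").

{s0, s1, s2, s3, s4, s6}

States satisfying done ∧ error: {s1, s2, s4, s5}.
States satisfying ¬paused: {s0, s1, s2, s3, s4, s6}.
States satisfying A[done ∧ error U ¬paused]: {s0, s1, s2, s3, s4, s6}.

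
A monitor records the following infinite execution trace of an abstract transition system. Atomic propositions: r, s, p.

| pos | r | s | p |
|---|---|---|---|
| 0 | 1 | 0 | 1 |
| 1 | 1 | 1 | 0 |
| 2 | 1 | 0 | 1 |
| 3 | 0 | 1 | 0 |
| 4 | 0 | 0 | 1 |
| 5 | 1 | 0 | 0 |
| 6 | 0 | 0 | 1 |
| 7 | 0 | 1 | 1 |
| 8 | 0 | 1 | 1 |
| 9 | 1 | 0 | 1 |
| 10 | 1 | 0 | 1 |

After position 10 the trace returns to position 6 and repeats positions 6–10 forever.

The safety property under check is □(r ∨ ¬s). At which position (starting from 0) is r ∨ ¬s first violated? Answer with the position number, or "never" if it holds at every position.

3

Check r ∨ ¬s at each position in order: 0 ✓, 1 ✓, 2 ✓.
At position 3 the labels are {s}, so r ∨ ¬s is false there. This is the first violation.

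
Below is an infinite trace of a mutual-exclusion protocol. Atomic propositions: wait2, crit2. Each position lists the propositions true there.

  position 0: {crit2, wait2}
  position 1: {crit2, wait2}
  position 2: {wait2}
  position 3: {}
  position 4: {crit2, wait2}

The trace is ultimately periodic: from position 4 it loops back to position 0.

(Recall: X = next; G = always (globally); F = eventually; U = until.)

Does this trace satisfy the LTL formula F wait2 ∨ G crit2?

wait2 holds at position 0, which is reachable from 0, so F wait2 holds.
crit2 must hold at every position from 0 onward. It fails at position 2, so G crit2 is false.
At position 0: F wait2 is true; G crit2 is false; so F wait2 ∨ G crit2 is true.

Holds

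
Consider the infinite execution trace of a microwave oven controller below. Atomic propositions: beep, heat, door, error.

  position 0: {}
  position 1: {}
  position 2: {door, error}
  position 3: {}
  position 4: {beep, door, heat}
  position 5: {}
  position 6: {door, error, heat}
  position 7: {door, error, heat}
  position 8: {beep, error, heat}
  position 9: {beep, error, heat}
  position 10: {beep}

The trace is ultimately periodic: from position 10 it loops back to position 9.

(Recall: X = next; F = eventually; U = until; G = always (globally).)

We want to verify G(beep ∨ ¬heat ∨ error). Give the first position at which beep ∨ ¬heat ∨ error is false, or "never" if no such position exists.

beep ∨ ¬heat ∨ error holds at every position 0..10, and those are all the positions the trace ever visits, so the invariant G(beep ∨ ¬heat ∨ error) is never violated.

never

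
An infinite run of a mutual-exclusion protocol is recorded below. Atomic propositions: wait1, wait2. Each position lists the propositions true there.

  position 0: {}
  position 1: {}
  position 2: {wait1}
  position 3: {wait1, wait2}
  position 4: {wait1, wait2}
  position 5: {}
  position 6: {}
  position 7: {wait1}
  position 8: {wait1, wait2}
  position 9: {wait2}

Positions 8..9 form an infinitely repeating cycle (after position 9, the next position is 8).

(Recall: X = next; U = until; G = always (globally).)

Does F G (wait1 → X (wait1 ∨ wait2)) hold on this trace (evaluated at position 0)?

G (wait1 → X (wait1 ∨ wait2)) holds at position 5, which is reachable from 0, so F G (wait1 → X (wait1 ∨ wait2)) holds.

Satisfied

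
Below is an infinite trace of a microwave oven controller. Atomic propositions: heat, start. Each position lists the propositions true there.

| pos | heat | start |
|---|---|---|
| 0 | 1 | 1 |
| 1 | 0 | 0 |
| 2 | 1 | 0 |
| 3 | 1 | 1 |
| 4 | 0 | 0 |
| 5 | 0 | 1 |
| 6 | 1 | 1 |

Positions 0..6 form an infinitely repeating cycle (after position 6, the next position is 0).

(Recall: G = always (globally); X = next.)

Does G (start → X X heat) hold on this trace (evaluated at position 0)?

start → X X heat must hold at every position from 0 onward. It fails at position 3, so G (start → X X heat) is false.
Positions where start holds: 0, 3, 5, 6.
Check X X heat at each: 0→ok, 3→fails, 5→ok, 6→fails.

Does not hold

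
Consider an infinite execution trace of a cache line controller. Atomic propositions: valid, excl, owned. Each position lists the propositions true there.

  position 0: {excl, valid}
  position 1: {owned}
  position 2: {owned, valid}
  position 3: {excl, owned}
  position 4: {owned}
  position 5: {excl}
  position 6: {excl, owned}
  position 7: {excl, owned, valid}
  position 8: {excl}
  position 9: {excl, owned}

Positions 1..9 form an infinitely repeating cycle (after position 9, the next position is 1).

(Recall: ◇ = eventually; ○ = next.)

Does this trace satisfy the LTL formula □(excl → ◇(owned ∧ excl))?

excl → ◇(owned ∧ excl) holds at every position 0..9, and those are all positions ever visited, so □(excl → ◇(owned ∧ excl)) holds.
Positions where excl holds: 0, 3, 5, 6, 7, 8, 9.
Check ◇(owned ∧ excl) at each: 0→ok, 3→ok, 5→ok, 6→ok, 7→ok, 8→ok, 9→ok.

Holds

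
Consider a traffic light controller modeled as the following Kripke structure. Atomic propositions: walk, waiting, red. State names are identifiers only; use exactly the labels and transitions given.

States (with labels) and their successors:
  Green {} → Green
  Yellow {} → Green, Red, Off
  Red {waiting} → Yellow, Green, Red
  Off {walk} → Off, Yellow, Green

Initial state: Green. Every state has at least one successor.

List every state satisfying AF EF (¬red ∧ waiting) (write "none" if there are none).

States satisfying EF (¬red ∧ waiting): {Yellow, Red, Off}.
States satisfying AF EF (¬red ∧ waiting): {Yellow, Red, Off}.

{Yellow, Red, Off}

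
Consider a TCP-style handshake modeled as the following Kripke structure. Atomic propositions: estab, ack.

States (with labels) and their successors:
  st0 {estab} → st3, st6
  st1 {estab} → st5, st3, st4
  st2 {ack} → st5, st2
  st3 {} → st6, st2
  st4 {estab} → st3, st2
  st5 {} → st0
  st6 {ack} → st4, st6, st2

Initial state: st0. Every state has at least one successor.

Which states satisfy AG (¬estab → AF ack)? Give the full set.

States satisfying ¬estab → AF ack: {st0, st1, st2, st3, st4, st5, st6}.
States satisfying AG (¬estab → AF ack): {st0, st1, st2, st3, st4, st5, st6}.

{st0, st1, st2, st3, st4, st5, st6}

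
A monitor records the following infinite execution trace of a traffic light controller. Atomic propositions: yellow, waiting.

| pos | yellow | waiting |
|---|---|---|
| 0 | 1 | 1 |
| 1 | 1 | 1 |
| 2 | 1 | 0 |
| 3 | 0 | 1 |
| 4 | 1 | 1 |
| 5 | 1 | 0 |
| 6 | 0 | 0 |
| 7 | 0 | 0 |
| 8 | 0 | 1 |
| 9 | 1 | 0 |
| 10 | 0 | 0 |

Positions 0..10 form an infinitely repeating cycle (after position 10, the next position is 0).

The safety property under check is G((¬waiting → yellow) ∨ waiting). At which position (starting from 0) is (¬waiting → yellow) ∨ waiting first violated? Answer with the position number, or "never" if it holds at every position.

6

Check (¬waiting → yellow) ∨ waiting at each position in order: 0 ✓, 1 ✓, 2 ✓, 3 ✓, 4 ✓, 5 ✓.
At position 6 the labels are {}, so (¬waiting → yellow) ∨ waiting is false there. This is the first violation.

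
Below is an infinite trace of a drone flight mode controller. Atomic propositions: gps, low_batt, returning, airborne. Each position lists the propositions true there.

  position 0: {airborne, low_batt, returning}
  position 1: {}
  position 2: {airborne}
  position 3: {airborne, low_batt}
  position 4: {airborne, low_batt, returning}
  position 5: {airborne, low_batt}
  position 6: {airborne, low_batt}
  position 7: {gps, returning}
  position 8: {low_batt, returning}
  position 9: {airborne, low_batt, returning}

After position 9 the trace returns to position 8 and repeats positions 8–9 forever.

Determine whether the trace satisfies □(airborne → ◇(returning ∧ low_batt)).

airborne → ◇(returning ∧ low_batt) holds at every position 0..9, and those are all positions ever visited, so □(airborne → ◇(returning ∧ low_batt)) holds.
Positions where airborne holds: 0, 2, 3, 4, 5, 6, 9.
Check ◇(returning ∧ low_batt) at each: 0→ok, 2→ok, 3→ok, 4→ok, 5→ok, 6→ok, 9→ok.

Yes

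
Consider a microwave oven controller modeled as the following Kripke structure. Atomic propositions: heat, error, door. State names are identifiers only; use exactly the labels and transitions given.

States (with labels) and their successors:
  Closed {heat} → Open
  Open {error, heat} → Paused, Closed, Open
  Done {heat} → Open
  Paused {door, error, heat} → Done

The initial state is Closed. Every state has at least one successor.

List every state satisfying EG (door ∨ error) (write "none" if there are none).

{Open}

States satisfying door ∨ error: {Open, Paused}.
States satisfying EG (door ∨ error): {Open}.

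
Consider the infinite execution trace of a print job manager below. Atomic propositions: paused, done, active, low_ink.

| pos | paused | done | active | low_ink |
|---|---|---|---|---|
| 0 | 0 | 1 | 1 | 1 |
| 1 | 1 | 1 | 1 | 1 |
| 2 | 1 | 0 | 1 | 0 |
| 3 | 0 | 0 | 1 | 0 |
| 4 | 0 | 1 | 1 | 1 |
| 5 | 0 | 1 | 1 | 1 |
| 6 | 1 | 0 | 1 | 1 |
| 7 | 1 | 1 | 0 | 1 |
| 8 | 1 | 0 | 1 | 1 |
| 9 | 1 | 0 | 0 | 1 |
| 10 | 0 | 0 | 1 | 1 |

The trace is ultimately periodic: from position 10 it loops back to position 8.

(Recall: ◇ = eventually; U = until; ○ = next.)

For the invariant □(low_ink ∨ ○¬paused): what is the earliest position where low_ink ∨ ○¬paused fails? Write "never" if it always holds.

low_ink ∨ ○¬paused holds at every position 0..10, and those are all the positions the trace ever visits, so the invariant □(low_ink ∨ ○¬paused) is never violated.

never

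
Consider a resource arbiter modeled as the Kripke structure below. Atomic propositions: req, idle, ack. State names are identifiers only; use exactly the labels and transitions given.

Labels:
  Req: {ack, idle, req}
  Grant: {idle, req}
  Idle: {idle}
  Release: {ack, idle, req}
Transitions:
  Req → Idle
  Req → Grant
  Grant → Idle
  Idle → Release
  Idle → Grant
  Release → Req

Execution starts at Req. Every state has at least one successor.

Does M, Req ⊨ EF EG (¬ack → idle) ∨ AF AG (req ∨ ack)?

Satisfied

States satisfying EG (¬ack → idle): {Req, Grant, Idle, Release}.
States satisfying EF EG (¬ack → idle): {Req, Grant, Idle, Release}.
States satisfying AG (req ∨ ack): ∅.
States satisfying AF AG (req ∨ ack): ∅.
States satisfying EF EG (¬ack → idle) ∨ AF AG (req ∨ ack): {Req, Grant, Idle, Release}.
Req ∈ Sat(EF EG (¬ack → idle) ∨ AF AG (req ∨ ack)).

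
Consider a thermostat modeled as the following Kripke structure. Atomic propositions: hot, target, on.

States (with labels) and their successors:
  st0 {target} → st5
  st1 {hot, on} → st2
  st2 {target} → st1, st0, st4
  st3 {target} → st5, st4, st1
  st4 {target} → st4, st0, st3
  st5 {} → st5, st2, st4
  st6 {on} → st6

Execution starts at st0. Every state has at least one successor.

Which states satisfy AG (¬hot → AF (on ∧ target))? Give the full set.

States satisfying ¬hot → AF (on ∧ target): {st1}.
States satisfying AG (¬hot → AF (on ∧ target)): ∅.

none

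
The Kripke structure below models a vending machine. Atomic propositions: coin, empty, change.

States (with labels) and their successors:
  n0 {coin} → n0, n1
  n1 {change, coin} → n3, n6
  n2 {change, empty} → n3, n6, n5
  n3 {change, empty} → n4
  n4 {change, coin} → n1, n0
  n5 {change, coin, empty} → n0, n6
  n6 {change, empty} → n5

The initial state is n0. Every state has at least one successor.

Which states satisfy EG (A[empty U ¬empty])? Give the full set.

States satisfying A[empty U ¬empty]: {n0, n1, n3, n4}.
States satisfying EG (A[empty U ¬empty]): {n0, n1, n3, n4}.

{n0, n1, n3, n4}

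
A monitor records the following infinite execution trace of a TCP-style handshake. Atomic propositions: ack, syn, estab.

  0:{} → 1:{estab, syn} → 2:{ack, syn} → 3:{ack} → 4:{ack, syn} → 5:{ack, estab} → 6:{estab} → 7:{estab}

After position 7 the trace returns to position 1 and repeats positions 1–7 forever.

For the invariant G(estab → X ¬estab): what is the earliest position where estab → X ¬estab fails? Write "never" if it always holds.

5

Check estab → X ¬estab at each position in order: 0 ✓, 1 ✓, 2 ✓, 3 ✓, 4 ✓.
At position 5 the labels are {ack, estab} and the next position 6 has {estab}, so estab → X ¬estab is false there. This is the first violation.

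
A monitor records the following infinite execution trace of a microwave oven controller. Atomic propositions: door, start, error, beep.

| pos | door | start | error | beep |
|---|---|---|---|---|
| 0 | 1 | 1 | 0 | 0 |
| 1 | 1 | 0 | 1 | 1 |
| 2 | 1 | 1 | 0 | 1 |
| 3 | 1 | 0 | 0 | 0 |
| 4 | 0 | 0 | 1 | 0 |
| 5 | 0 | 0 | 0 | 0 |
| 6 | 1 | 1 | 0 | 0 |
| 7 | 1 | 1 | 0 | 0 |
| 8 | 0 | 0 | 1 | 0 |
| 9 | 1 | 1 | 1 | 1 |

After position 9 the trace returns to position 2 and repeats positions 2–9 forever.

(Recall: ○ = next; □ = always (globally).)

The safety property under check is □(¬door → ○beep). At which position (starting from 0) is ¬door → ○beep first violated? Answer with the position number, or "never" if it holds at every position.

4

Check ¬door → ○beep at each position in order: 0 ✓, 1 ✓, 2 ✓, 3 ✓.
At position 4 the labels are {error} and the next position 5 has {}, so ¬door → ○beep is false there. This is the first violation.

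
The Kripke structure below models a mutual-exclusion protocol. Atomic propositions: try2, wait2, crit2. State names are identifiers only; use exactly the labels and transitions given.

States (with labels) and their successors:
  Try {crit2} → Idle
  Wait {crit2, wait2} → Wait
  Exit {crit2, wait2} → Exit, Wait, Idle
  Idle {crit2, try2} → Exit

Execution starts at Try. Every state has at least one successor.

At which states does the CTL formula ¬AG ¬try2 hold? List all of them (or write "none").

States satisfying ¬try2: {Try, Wait, Exit}.
States satisfying AG ¬try2: {Wait}.
States satisfying ¬AG ¬try2: {Try, Exit, Idle}.

{Try, Exit, Idle}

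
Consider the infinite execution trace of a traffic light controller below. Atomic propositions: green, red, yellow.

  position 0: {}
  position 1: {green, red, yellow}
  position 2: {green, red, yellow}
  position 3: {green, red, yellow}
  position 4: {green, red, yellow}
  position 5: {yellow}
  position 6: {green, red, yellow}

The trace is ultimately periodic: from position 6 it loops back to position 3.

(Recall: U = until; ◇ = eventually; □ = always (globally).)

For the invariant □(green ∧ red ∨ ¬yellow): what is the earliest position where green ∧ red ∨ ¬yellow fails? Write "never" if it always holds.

Check green ∧ red ∨ ¬yellow at each position in order: 0 ✓, 1 ✓, 2 ✓, 3 ✓, 4 ✓.
At position 5 the labels are {yellow}, so green ∧ red ∨ ¬yellow is false there. This is the first violation.

5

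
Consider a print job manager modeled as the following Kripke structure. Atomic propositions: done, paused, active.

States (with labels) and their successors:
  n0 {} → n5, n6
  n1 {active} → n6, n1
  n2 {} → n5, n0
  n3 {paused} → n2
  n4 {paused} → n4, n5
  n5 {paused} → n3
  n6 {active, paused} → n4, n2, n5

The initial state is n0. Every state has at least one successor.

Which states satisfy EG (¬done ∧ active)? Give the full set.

States satisfying ¬done ∧ active: {n1, n6}.
States satisfying EG (¬done ∧ active): {n1}.

{n1}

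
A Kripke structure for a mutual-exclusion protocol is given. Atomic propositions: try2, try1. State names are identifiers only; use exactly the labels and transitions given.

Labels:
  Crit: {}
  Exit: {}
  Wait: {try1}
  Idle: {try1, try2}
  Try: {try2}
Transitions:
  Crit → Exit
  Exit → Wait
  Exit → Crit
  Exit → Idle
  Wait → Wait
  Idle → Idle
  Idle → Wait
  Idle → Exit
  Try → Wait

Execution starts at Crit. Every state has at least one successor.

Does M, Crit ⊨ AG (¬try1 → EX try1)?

No

States satisfying ¬try1 → EX try1: {Exit, Wait, Idle, Try}.
States satisfying AG (¬try1 → EX try1): {Wait, Try}.
Crit is reachable from Crit and violates ¬try1 → EX try1, so AG fails at Crit.
Crit ∉ Sat(AG (¬try1 → EX try1)).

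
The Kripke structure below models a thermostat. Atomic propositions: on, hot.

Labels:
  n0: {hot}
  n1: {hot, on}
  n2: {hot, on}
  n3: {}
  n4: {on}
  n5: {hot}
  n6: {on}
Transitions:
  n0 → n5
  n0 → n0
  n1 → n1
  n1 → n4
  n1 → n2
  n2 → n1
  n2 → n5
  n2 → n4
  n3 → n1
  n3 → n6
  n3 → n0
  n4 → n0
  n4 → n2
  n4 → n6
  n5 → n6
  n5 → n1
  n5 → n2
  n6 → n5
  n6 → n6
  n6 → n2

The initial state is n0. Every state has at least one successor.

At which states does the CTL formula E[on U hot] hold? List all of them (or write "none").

States satisfying on: {n1, n2, n4, n6}.
States satisfying hot: {n0, n1, n2, n5}.
States satisfying E[on U hot]: {n0, n1, n2, n4, n5, n6}.

{n0, n1, n2, n4, n5, n6}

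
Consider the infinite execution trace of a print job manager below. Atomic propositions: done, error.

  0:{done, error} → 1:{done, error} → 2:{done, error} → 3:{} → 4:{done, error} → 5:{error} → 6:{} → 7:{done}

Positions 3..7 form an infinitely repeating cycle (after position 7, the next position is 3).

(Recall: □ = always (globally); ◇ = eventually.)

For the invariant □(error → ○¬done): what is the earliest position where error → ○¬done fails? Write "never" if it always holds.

At position 0 the labels are {done, error} and the next position 1 has {done, error}, so error → ○¬done is false there. This is the first violation.

0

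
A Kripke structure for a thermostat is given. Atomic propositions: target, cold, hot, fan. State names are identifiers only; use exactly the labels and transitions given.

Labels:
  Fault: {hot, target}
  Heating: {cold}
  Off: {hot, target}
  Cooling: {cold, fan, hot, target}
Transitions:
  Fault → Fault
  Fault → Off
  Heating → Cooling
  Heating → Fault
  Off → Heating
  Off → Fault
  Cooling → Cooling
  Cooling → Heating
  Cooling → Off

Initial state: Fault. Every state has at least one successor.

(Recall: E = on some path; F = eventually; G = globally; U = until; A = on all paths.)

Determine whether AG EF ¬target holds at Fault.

States satisfying EF ¬target: {Fault, Heating, Off, Cooling}.
States satisfying AG EF ¬target: {Fault, Heating, Off, Cooling}.
Every state reachable from Fault satisfies EF ¬target.
Fault ∈ Sat(AG EF ¬target).

Satisfied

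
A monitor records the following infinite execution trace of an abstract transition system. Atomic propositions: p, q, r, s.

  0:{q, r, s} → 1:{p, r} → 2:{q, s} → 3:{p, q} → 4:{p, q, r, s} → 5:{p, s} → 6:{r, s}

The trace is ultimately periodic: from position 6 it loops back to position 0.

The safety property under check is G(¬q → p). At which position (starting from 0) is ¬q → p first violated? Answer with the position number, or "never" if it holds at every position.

Check ¬q → p at each position in order: 0 ✓, 1 ✓, 2 ✓, 3 ✓, 4 ✓, 5 ✓.
At position 6 the labels are {r, s}, so ¬q → p is false there. This is the first violation.

6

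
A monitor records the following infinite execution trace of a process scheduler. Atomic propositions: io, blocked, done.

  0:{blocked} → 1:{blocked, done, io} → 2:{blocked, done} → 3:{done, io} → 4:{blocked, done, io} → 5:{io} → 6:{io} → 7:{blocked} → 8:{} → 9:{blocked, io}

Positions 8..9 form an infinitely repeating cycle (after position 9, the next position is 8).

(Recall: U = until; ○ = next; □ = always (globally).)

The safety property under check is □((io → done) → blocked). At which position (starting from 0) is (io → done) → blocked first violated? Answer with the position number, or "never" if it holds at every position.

3

Check (io → done) → blocked at each position in order: 0 ✓, 1 ✓, 2 ✓.
At position 3 the labels are {done, io}, so (io → done) → blocked is false there. This is the first violation.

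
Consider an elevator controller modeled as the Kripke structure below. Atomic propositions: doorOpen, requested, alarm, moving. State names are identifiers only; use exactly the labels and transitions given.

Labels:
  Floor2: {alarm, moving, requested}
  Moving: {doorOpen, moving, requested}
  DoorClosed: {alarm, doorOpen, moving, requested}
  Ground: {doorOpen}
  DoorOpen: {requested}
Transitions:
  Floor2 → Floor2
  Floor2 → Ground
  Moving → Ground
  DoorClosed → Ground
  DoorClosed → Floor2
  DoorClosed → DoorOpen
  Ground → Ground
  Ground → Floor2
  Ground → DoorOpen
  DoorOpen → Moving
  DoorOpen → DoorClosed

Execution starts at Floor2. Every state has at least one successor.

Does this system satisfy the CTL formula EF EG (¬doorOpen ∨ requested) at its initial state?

Yes

States satisfying EG (¬doorOpen ∨ requested): {Floor2, DoorClosed, DoorOpen}.
States satisfying EF EG (¬doorOpen ∨ requested): {Floor2, Moving, DoorClosed, Ground, DoorOpen}.
Some path from Floor2 reaches a state where EG (¬doorOpen ∨ requested) holds.
Floor2 ∈ Sat(EF EG (¬doorOpen ∨ requested)).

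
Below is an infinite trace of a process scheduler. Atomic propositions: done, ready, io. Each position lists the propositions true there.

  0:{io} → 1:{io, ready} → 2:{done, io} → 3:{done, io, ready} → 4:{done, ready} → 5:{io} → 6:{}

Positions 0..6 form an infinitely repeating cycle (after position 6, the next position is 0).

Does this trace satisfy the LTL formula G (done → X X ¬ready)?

Does not hold

done → X X ¬ready must hold at every position from 0 onward. It fails at position 2, so G (done → X X ¬ready) is false.
Positions where done holds: 2, 3, 4.
Check X X ¬ready at each: 2→fails, 3→ok, 4→ok.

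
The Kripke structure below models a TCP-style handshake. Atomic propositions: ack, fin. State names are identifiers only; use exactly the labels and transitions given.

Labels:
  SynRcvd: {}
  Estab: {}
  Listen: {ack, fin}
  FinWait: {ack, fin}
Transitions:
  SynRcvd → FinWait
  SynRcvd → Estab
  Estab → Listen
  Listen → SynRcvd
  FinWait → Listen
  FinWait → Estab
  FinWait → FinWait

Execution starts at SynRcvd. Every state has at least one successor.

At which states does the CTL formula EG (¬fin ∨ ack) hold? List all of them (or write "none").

{SynRcvd, Estab, Listen, FinWait}

States satisfying ¬fin ∨ ack: {SynRcvd, Estab, Listen, FinWait}.
States satisfying EG (¬fin ∨ ack): {SynRcvd, Estab, Listen, FinWait}.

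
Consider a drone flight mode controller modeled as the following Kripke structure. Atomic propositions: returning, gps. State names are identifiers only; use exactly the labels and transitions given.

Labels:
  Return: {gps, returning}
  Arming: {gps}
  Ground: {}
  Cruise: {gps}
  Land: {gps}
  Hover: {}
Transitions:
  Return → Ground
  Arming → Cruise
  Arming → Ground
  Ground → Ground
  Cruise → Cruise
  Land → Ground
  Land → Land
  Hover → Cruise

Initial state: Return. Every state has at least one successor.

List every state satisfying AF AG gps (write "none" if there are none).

States satisfying AG gps: {Cruise}.
States satisfying AF AG gps: {Cruise, Hover}.

{Cruise, Hover}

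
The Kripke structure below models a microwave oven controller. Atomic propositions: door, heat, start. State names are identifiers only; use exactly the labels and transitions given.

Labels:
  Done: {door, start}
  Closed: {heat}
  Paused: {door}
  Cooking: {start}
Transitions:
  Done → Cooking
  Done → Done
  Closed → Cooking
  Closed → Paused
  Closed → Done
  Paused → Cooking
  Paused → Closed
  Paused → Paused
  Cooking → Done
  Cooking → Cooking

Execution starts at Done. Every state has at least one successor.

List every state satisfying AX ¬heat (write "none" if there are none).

{Done, Closed, Cooking}

States satisfying ¬heat: {Done, Paused, Cooking}.
States satisfying AX ¬heat: {Done, Closed, Cooking}.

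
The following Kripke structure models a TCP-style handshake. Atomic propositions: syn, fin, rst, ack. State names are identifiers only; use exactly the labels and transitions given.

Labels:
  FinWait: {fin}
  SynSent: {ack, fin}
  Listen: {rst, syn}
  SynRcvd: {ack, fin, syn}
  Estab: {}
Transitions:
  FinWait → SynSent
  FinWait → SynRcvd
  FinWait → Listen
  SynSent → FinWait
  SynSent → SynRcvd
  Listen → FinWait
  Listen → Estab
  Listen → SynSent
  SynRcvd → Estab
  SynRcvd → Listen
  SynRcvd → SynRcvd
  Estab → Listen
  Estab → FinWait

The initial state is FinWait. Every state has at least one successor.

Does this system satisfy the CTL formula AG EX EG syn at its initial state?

States satisfying EX EG syn: {FinWait, SynSent, SynRcvd}.
States satisfying AG EX EG syn: ∅.
Estab is reachable from FinWait and violates EX EG syn, so AG fails at FinWait.
FinWait ∉ Sat(AG EX EG syn).

No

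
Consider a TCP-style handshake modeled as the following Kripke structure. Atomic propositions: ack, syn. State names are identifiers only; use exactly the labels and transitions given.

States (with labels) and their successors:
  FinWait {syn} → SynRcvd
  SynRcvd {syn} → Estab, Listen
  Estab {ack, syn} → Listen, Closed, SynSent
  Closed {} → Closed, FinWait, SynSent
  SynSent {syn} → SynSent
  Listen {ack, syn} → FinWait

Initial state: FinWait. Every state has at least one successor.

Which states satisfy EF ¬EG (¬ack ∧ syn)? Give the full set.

{FinWait, SynRcvd, Estab, Closed, Listen}

States satisfying ¬EG (¬ack ∧ syn): {FinWait, SynRcvd, Estab, Closed, Listen}.
States satisfying EF ¬EG (¬ack ∧ syn): {FinWait, SynRcvd, Estab, Closed, Listen}.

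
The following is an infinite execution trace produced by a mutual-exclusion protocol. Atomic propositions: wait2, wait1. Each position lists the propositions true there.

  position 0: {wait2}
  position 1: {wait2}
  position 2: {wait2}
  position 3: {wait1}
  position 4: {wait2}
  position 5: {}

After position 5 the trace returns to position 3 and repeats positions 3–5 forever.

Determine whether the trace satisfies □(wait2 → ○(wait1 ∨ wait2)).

wait2 → ○(wait1 ∨ wait2) must hold at every position from 0 onward. It fails at position 4, so □(wait2 → ○(wait1 ∨ wait2)) is false.
Positions where wait2 holds: 0, 1, 2, 4.
Check ○(wait1 ∨ wait2) at each: 0→ok, 1→ok, 2→ok, 4→fails.

No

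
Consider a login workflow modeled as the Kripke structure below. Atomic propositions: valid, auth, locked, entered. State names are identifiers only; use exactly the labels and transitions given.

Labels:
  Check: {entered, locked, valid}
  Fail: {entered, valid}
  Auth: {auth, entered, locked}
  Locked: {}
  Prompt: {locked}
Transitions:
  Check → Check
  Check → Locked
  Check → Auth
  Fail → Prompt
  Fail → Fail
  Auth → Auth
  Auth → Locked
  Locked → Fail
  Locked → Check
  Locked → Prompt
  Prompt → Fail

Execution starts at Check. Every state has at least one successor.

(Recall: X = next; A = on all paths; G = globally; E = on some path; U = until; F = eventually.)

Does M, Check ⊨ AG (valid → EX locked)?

States satisfying valid → EX locked: {Check, Fail, Auth, Locked, Prompt}.
States satisfying AG (valid → EX locked): {Check, Fail, Auth, Locked, Prompt}.
Every state reachable from Check satisfies valid → EX locked.
Check ∈ Sat(AG (valid → EX locked)).

Yes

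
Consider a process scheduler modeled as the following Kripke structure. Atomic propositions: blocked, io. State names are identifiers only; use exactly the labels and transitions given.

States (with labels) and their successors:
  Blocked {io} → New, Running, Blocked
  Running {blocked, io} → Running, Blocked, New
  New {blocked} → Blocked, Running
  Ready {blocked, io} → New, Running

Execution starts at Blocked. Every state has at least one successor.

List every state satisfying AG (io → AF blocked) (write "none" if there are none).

States satisfying io → AF blocked: {Running, New, Ready}.
States satisfying AG (io → AF blocked): ∅.

none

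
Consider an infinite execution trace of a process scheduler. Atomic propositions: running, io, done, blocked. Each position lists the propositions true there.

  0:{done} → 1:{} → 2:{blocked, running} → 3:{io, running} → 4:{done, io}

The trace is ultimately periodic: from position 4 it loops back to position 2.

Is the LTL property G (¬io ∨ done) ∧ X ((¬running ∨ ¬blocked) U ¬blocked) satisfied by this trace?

¬io ∨ done must hold at every position from 0 onward. It fails at position 3, so G (¬io ∨ done) is false.
The position after 0 is 1; (¬running ∨ ¬blocked) U ¬blocked is true there.
At position 0: G (¬io ∨ done) is false; X ((¬running ∨ ¬blocked) U ¬blocked) is true; so G (¬io ∨ done) ∧ X ((¬running ∨ ¬blocked) U ¬blocked) is false.

Does not hold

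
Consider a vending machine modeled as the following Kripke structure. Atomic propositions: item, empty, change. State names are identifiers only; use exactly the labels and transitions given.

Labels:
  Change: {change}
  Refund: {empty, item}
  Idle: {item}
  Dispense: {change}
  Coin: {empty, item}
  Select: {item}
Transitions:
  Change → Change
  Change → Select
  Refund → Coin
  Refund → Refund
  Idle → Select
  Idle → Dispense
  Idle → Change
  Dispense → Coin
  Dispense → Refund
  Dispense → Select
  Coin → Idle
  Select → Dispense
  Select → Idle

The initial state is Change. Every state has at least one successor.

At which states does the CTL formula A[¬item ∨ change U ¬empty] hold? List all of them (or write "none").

{Change, Idle, Dispense, Select}

States satisfying ¬item ∨ change: {Change, Dispense}.
States satisfying ¬empty: {Change, Idle, Dispense, Select}.
States satisfying A[¬item ∨ change U ¬empty]: {Change, Idle, Dispense, Select}.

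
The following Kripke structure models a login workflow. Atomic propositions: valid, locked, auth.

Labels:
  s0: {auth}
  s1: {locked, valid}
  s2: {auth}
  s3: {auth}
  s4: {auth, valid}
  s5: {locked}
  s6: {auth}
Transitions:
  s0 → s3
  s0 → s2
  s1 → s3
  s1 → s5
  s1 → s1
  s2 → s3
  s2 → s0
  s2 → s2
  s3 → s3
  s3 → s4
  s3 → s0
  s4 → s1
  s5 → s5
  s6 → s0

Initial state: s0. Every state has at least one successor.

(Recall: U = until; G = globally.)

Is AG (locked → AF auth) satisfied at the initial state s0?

States satisfying locked → AF auth: {s0, s2, s3, s4, s6}.
States satisfying AG (locked → AF auth): ∅.
s1 is reachable from s0 and violates locked → AF auth, so AG fails at s0.
s0 ∉ Sat(AG (locked → AF auth)).

Does not hold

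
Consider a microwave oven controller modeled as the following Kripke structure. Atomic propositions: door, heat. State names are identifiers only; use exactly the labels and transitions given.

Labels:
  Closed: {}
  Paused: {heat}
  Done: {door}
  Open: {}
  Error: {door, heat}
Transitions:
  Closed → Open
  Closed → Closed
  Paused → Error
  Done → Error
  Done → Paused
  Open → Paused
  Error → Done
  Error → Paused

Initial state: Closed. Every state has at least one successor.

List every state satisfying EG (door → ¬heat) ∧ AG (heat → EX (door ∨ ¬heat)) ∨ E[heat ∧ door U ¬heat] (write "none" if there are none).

States satisfying door → ¬heat: {Closed, Paused, Done, Open}.
States satisfying EG (door → ¬heat): {Closed}.
States satisfying heat → EX (door ∨ ¬heat): {Closed, Paused, Done, Open, Error}.
States satisfying AG (heat → EX (door ∨ ¬heat)): {Closed, Paused, Done, Open, Error}.
States satisfying EG (door → ¬heat) ∧ AG (heat → EX (door ∨ ¬heat)): {Closed}.
States satisfying heat ∧ door: {Error}.
States satisfying ¬heat: {Closed, Done, Open}.
States satisfying E[heat ∧ door U ¬heat]: {Closed, Done, Open, Error}.
States satisfying EG (door → ¬heat) ∧ AG (heat → EX (door ∨ ¬heat)) ∨ E[heat ∧ door U ¬heat]: {Closed, Done, Open, Error}.

{Closed, Done, Open, Error}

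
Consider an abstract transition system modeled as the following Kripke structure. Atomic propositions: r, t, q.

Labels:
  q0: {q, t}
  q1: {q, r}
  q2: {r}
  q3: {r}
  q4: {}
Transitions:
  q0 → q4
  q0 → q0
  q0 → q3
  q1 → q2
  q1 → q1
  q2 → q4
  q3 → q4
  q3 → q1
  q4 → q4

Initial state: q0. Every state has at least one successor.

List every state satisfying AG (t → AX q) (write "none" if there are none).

States satisfying t → AX q: {q1, q2, q3, q4}.
States satisfying AG (t → AX q): {q1, q2, q3, q4}.

{q1, q2, q3, q4}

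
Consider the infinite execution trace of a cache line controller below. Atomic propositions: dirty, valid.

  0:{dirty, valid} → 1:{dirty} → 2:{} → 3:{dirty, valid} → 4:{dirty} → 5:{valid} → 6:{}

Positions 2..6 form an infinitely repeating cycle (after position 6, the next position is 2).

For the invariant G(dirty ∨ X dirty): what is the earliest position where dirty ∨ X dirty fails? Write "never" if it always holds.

Check dirty ∨ X dirty at each position in order: 0 ✓, 1 ✓, 2 ✓, 3 ✓, 4 ✓.
At position 5 the labels are {valid} and the next position 6 has {}, so dirty ∨ X dirty is false there. This is the first violation.

5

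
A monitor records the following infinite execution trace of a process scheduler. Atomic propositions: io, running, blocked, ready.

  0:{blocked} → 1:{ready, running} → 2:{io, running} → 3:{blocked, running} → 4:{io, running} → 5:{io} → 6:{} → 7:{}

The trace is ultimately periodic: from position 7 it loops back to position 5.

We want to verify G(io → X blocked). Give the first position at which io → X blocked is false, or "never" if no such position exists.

4

Check io → X blocked at each position in order: 0 ✓, 1 ✓, 2 ✓, 3 ✓.
At position 4 the labels are {io, running} and the next position 5 has {io}, so io → X blocked is false there. This is the first violation.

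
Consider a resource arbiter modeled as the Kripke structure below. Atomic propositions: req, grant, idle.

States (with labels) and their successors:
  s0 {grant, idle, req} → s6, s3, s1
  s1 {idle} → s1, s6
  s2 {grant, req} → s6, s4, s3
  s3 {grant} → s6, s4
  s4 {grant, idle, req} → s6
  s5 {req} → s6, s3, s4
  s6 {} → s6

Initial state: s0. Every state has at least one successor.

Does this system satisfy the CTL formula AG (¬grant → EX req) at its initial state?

No

States satisfying ¬grant → EX req: {s0, s2, s3, s4, s5}.
States satisfying AG (¬grant → EX req): ∅.
s1 is reachable from s0 and violates ¬grant → EX req, so AG fails at s0.
s0 ∉ Sat(AG (¬grant → EX req)).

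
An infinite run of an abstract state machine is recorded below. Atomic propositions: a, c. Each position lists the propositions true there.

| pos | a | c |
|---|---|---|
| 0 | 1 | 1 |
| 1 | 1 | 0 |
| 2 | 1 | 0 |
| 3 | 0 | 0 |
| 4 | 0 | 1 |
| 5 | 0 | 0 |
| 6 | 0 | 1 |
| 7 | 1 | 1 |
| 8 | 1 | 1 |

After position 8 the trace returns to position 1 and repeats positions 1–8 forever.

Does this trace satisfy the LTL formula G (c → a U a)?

c → a U a must hold at every position from 0 onward. It fails at position 4, so G (c → a U a) is false.
Positions where c holds: 0, 4, 6, 7, 8.
Check a U a at each: 0→ok, 4→fails, 6→fails, 7→ok, 8→ok.

Violated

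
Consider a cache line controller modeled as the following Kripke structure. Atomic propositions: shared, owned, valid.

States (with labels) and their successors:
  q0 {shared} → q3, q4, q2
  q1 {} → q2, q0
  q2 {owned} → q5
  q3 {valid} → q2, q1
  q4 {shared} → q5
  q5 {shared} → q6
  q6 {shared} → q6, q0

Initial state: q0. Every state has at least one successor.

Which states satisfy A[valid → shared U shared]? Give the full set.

States satisfying valid → shared: {q0, q1, q2, q4, q5, q6}.
States satisfying shared: {q0, q4, q5, q6}.
States satisfying A[valid → shared U shared]: {q0, q1, q2, q4, q5, q6}.

{q0, q1, q2, q4, q5, q6}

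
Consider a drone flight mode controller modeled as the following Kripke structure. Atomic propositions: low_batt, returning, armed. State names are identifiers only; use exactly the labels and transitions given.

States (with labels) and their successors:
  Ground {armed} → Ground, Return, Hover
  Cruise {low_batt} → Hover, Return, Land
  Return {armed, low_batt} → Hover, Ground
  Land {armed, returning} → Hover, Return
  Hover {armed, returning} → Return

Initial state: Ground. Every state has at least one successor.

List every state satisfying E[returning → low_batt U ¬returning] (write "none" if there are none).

States satisfying returning → low_batt: {Ground, Cruise, Return}.
States satisfying ¬returning: {Ground, Cruise, Return}.
States satisfying E[returning → low_batt U ¬returning]: {Ground, Cruise, Return}.

{Ground, Cruise, Return}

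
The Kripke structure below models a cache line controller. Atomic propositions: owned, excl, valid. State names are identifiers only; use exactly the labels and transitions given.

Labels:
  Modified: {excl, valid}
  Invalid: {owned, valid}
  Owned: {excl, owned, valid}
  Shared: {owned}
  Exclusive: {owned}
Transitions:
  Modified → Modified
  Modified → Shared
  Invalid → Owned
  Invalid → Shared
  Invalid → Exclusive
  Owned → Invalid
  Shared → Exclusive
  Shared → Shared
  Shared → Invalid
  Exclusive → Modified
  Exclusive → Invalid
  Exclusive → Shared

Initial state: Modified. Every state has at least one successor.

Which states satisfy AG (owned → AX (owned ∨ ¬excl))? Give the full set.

States satisfying owned → AX (owned ∨ ¬excl): {Modified, Invalid, Owned, Shared}.
States satisfying AG (owned → AX (owned ∨ ¬excl)): ∅.

none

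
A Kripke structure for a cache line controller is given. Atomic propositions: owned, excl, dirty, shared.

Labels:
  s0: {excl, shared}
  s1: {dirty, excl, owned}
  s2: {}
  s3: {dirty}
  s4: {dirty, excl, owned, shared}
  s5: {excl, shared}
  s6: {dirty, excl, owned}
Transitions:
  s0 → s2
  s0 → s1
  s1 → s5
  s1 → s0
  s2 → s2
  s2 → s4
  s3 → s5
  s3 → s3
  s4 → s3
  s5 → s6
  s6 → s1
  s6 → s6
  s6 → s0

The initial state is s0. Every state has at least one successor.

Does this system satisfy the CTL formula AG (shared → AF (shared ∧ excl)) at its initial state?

States satisfying shared → AF (shared ∧ excl): {s0, s1, s2, s3, s4, s5, s6}.
States satisfying AG (shared → AF (shared ∧ excl)): {s0, s1, s2, s3, s4, s5, s6}.
Every state reachable from s0 satisfies shared → AF (shared ∧ excl).
s0 ∈ Sat(AG (shared → AF (shared ∧ excl))).

Yes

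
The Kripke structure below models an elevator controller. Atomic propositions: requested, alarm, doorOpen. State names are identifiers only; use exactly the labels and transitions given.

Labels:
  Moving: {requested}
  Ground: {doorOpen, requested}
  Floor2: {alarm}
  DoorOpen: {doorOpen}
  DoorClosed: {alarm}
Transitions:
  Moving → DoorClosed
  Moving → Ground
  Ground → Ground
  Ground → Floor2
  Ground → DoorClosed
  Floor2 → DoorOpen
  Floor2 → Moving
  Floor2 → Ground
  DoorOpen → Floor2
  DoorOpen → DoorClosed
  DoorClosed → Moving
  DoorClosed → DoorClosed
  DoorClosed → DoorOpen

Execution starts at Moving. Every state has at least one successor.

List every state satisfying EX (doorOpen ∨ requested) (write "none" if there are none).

{Moving, Ground, Floor2, DoorClosed}

States satisfying doorOpen ∨ requested: {Moving, Ground, DoorOpen}.
States satisfying EX (doorOpen ∨ requested): {Moving, Ground, Floor2, DoorClosed}.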